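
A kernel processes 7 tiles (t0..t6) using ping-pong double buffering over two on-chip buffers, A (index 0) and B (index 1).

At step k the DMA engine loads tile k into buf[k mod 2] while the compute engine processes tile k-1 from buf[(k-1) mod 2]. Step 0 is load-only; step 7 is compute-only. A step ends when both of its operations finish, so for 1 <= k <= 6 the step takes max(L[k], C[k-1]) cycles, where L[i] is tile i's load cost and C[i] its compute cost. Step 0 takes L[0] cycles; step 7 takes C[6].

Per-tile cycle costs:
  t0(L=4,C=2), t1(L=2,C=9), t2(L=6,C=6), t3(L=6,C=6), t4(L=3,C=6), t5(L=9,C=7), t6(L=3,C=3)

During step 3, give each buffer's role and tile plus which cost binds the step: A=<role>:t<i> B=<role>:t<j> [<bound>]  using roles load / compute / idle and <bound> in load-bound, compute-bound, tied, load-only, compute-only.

k=0 load=t0/4c comp=- wait=4 total=4
k=1 load=t1/2c comp=t0/2c wait=2 total=6
k=2 load=t2/6c comp=t1/9c wait=9 total=15
k=3 load=t3/6c comp=t2/6c wait=6 total=21
k=4 load=t4/3c comp=t3/6c wait=6 total=27
k=5 load=t5/9c comp=t4/6c wait=9 total=36
k=6 load=t6/3c comp=t5/7c wait=7 total=43
k=7 load=- comp=t6/3c wait=3 total=46

step 3: A=compute:t2 B=load:t3 [tied]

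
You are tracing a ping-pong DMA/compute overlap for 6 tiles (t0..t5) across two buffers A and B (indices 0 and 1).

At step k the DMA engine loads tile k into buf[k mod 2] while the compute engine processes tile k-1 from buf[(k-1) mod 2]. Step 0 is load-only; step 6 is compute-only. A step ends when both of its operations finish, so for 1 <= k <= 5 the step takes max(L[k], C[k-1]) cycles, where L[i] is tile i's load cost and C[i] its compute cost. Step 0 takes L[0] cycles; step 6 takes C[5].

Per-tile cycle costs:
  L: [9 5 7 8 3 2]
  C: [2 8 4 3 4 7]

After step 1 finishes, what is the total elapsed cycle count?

end_cycle[1] = 14

k=0 load=t0/9c comp=- wait=9 total=9
k=1 load=t1/5c comp=t0/2c wait=5 total=14
k=2 load=t2/7c comp=t1/8c wait=8 total=22
k=3 load=t3/8c comp=t2/4c wait=8 total=30
k=4 load=t4/3c comp=t3/3c wait=3 total=33
k=5 load=t5/2c comp=t4/4c wait=4 total=37
k=6 load=- comp=t5/7c wait=7 total=44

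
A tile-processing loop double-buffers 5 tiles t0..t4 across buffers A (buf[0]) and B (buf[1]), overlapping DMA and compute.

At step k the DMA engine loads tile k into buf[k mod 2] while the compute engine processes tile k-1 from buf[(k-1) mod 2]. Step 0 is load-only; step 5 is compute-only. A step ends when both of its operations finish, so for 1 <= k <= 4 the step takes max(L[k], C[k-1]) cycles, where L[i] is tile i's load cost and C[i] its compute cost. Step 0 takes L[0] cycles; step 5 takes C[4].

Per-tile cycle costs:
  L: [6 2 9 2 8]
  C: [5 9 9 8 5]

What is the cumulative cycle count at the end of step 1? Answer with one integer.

end_cycle[1] = 11

  0. 6=6c; end=6; A:t0 B:-
  1. max(2,5)=5c; end=11; A:t0 B:t1
  2. max(9,9)=9c; end=20; A:t2 B:t1
  3. max(2,9)=9c; end=29; A:t2 B:t3
  4. max(8,8)=8c; end=37; A:t4 B:t3
  5. 5=5c; end=42; A:t4 B:t3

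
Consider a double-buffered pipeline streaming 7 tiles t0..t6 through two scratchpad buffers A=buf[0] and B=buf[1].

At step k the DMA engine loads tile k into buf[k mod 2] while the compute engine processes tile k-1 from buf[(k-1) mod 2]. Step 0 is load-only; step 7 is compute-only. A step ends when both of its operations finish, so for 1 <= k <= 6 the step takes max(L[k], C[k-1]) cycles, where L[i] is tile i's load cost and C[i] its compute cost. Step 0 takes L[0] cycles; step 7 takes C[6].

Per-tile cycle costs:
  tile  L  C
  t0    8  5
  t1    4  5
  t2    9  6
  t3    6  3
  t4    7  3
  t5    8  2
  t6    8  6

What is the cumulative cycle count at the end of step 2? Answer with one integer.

end_cycle[2] = 22

  0. 8=8c; end=8; A:t0 B:-
  1. max(4,5)=5c; end=13; A:t0 B:t1
  2. max(9,5)=9c; end=22; A:t2 B:t1
  3. max(6,6)=6c; end=28; A:t2 B:t3
  4. max(7,3)=7c; end=35; A:t4 B:t3
  5. max(8,3)=8c; end=43; A:t4 B:t5
  6. max(8,2)=8c; end=51; A:t6 B:t5
  7. 6=6c; end=57; A:t6 B:t5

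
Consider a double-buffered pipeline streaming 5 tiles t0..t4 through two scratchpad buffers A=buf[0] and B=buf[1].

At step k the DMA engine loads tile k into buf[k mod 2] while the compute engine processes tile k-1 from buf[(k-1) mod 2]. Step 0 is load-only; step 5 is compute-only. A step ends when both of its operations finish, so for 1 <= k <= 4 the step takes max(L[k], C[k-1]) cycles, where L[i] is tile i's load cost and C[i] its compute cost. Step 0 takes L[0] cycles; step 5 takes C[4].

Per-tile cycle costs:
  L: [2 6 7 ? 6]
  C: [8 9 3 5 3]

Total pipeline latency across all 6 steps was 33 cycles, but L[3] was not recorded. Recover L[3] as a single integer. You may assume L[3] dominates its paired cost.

L[3] = 5

step 0 | dur = L[0]=2 = 2
step 1 | dur = max(L[1]=6, C[0]=8) = 8
step 2 | dur = max(L[2]=7, C[1]=9) = 9
step 3 | dur = max(L[3]=?, C[2]=3) = L[3]  (unknown; binding)
step 4 | dur = max(L[4]=6, C[3]=5) = 6
step 5 | dur = C[4]=3 = 3
sum of known step durations = 28
dur[3] = total - known = 33 - 28 = 5
L[3] is the binding max in step 3, so L[3] = dur[3] = 5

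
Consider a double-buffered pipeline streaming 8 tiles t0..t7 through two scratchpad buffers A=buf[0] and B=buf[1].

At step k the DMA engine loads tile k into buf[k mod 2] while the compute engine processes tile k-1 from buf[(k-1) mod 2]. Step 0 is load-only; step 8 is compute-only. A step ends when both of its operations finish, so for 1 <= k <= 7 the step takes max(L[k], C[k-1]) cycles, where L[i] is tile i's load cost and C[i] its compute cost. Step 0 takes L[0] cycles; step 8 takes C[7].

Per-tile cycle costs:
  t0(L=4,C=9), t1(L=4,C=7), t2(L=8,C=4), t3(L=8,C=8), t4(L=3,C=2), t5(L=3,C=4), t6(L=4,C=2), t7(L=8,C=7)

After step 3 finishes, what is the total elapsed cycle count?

end_cycle[3] = 29

[0] DMA t0→A (4c) ∥ CU idle ⇒ 4c, clock 4
[1] DMA t1→B (4c) ∥ CU A:t0 (9c) ⇒ 9c, clock 13
[2] DMA t2→A (8c) ∥ CU B:t1 (7c) ⇒ 8c, clock 21
[3] DMA t3→B (8c) ∥ CU A:t2 (4c) ⇒ 8c, clock 29
[4] DMA t4→A (3c) ∥ CU B:t3 (8c) ⇒ 8c, clock 37
[5] DMA t5→B (3c) ∥ CU A:t4 (2c) ⇒ 3c, clock 40
[6] DMA t6→A (4c) ∥ CU B:t5 (4c) ⇒ 4c, clock 44
[7] DMA t7→B (8c) ∥ CU A:t6 (2c) ⇒ 8c, clock 52
[8] DMA idle ∥ CU B:t7 (7c) ⇒ 7c, clock 59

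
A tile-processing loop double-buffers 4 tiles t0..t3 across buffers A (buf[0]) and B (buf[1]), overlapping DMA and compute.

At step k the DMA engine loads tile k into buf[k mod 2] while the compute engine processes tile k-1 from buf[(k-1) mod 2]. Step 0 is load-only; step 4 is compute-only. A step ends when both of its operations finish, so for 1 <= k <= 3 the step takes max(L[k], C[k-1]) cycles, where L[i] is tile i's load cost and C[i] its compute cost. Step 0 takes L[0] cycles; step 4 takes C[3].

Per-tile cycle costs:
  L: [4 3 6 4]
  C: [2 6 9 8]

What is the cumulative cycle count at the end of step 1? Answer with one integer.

end_cycle[1] = 7

  0. 4=4c; end=4; A:t0 B:-
  1. max(3,2)=3c; end=7; A:t0 B:t1
  2. max(6,6)=6c; end=13; A:t2 B:t1
  3. max(4,9)=9c; end=22; A:t2 B:t3
  4. 8=8c; end=30; A:t2 B:t3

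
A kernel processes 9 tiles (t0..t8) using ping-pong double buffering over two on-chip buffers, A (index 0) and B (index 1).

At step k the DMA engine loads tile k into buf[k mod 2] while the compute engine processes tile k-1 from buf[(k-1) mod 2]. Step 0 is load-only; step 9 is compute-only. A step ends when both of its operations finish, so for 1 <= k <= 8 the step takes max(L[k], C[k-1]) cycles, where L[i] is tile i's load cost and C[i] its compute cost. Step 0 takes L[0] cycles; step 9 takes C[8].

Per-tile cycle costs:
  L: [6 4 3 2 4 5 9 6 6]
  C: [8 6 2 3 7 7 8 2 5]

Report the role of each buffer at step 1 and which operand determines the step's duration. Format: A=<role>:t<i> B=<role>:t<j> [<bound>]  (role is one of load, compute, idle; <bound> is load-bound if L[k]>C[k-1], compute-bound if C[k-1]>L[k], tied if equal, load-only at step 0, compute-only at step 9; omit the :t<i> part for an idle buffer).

step 0: L[0]=6 → dur=6, Σ=6 | A=load:t0 B=idle [load-only]
step 1: L[1]=4 C[0]=8 → dur=8, Σ=14 | A=compute:t0 B=load:t1 [compute-bound]
step 2: L[2]=3 C[1]=6 → dur=6, Σ=20 | A=load:t2 B=compute:t1 [compute-bound]
step 3: L[3]=2 C[2]=2 → dur=2, Σ=22 | A=compute:t2 B=load:t3 [tied]
step 4: L[4]=4 C[3]=3 → dur=4, Σ=26 | A=load:t4 B=compute:t3 [load-bound]
step 5: L[5]=5 C[4]=7 → dur=7, Σ=33 | A=compute:t4 B=load:t5 [compute-bound]
step 6: L[6]=9 C[5]=7 → dur=9, Σ=42 | A=load:t6 B=compute:t5 [load-bound]
step 7: L[7]=6 C[6]=8 → dur=8, Σ=50 | A=compute:t6 B=load:t7 [compute-bound]
step 8: L[8]=6 C[7]=2 → dur=6, Σ=56 | A=load:t8 B=compute:t7 [load-bound]
step 9: C[8]=5 → dur=5, Σ=61 | A=compute:t8 B=idle [compute-only]

step 1: A=compute:t0 B=load:t1 [compute-bound]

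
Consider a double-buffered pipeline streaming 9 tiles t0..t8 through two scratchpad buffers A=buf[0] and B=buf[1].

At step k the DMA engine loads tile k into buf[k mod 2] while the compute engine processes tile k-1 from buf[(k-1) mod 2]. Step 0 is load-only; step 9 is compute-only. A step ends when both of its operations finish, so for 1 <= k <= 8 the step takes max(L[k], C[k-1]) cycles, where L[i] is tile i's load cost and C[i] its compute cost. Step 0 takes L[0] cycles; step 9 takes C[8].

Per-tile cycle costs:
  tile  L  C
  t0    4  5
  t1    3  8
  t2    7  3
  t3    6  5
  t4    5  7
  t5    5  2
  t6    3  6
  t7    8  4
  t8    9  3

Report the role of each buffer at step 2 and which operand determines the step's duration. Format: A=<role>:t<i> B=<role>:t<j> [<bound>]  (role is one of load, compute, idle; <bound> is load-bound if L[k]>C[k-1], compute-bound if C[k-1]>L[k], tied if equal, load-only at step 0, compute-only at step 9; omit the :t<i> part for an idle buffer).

[0] DMA t0→A (4c) ∥ CU idle ⇒ 4c, clock 4
[1] DMA t1→B (3c) ∥ CU A:t0 (5c) ⇒ 5c, clock 9
[2] DMA t2→A (7c) ∥ CU B:t1 (8c) ⇒ 8c, clock 17
[3] DMA t3→B (6c) ∥ CU A:t2 (3c) ⇒ 6c, clock 23
[4] DMA t4→A (5c) ∥ CU B:t3 (5c) ⇒ 5c, clock 28
[5] DMA t5→B (5c) ∥ CU A:t4 (7c) ⇒ 7c, clock 35
[6] DMA t6→A (3c) ∥ CU B:t5 (2c) ⇒ 3c, clock 38
[7] DMA t7→B (8c) ∥ CU A:t6 (6c) ⇒ 8c, clock 46
[8] DMA t8→A (9c) ∥ CU B:t7 (4c) ⇒ 9c, clock 55
[9] DMA idle ∥ CU A:t8 (3c) ⇒ 3c, clock 58

step 2: A=load:t2 B=compute:t1 [compute-bound]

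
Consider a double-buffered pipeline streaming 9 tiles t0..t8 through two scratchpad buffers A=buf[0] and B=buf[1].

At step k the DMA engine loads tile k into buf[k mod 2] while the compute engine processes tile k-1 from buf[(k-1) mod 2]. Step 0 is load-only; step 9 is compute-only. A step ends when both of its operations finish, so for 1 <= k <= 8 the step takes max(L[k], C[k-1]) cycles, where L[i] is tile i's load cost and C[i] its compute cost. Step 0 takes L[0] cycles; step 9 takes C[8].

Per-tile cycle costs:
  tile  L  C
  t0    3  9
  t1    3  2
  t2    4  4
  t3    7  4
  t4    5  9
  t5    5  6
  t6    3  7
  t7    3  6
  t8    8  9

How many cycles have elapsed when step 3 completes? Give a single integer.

step 0: L[0]=3 → dur=3, Σ=3 | A=load:t0 B=idle [load-only]
step 1: L[1]=3 C[0]=9 → dur=9, Σ=12 | A=compute:t0 B=load:t1 [compute-bound]
step 2: L[2]=4 C[1]=2 → dur=4, Σ=16 | A=load:t2 B=compute:t1 [load-bound]
step 3: L[3]=7 C[2]=4 → dur=7, Σ=23 | A=compute:t2 B=load:t3 [load-bound]
step 4: L[4]=5 C[3]=4 → dur=5, Σ=28 | A=load:t4 B=compute:t3 [load-bound]
step 5: L[5]=5 C[4]=9 → dur=9, Σ=37 | A=compute:t4 B=load:t5 [compute-bound]
step 6: L[6]=3 C[5]=6 → dur=6, Σ=43 | A=load:t6 B=compute:t5 [compute-bound]
step 7: L[7]=3 C[6]=7 → dur=7, Σ=50 | A=compute:t6 B=load:t7 [compute-bound]
step 8: L[8]=8 C[7]=6 → dur=8, Σ=58 | A=load:t8 B=compute:t7 [load-bound]
step 9: C[8]=9 → dur=9, Σ=67 | A=compute:t8 B=idle [compute-only]

end_cycle[3] = 23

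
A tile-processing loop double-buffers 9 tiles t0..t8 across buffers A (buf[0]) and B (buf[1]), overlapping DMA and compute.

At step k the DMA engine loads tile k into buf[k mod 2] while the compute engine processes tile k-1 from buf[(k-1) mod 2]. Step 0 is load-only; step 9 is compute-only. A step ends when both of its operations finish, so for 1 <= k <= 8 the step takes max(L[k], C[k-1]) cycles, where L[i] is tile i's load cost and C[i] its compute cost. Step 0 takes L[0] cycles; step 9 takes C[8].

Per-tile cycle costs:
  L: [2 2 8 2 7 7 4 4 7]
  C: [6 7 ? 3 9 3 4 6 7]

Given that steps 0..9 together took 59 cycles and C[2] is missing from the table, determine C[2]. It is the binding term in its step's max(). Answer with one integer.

C[2] = 5

step 0 → dur = L[0]=2 = 2
step 1 → dur = max(L[1]=2, C[0]=6) = 6
step 2 → dur = max(L[2]=8, C[1]=7) = 8
step 3 → dur = max(L[3]=2, C[2]=?) = C[2]  (unknown; binding)
step 4 → dur = max(L[4]=7, C[3]=3) = 7
step 5 → dur = max(L[5]=7, C[4]=9) = 9
step 6 → dur = max(L[6]=4, C[5]=3) = 4
step 7 → dur = max(L[7]=4, C[6]=4) = 4
step 8 → dur = max(L[8]=7, C[7]=6) = 7
step 9 → dur = C[8]=7 = 7
sum of known step durations = 54
dur[3] = total - known = 59 - 54 = 5
C[2] is the binding max in step 3, so C[2] = dur[3] = 5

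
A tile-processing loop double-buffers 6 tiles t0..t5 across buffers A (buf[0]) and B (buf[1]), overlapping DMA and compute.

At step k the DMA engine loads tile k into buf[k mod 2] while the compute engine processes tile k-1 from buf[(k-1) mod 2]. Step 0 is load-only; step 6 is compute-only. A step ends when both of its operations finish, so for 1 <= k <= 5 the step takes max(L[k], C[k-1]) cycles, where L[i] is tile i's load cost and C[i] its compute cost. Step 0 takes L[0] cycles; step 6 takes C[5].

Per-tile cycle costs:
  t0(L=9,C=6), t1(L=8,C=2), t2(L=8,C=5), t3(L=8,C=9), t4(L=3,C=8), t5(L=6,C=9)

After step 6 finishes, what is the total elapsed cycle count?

[0] DMA t0→A (9c) ∥ CU idle ⇒ 9c, clock 9
[1] DMA t1→B (8c) ∥ CU A:t0 (6c) ⇒ 8c, clock 17
[2] DMA t2→A (8c) ∥ CU B:t1 (2c) ⇒ 8c, clock 25
[3] DMA t3→B (8c) ∥ CU A:t2 (5c) ⇒ 8c, clock 33
[4] DMA t4→A (3c) ∥ CU B:t3 (9c) ⇒ 9c, clock 42
[5] DMA t5→B (6c) ∥ CU A:t4 (8c) ⇒ 8c, clock 50
[6] DMA idle ∥ CU B:t5 (9c) ⇒ 9c, clock 59

end_cycle[6] = 59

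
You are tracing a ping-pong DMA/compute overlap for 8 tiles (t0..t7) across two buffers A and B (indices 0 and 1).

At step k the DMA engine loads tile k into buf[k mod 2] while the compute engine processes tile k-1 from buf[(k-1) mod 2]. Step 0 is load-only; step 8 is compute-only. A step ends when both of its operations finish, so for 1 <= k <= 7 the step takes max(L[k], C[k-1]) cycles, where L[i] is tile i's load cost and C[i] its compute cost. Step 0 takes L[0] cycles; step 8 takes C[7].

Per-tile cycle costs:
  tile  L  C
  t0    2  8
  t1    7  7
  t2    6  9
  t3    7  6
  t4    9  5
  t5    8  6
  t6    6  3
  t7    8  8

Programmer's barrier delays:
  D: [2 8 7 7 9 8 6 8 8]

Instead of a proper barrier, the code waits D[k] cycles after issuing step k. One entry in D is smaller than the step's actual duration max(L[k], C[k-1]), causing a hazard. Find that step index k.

hazard at step 3

[0] required=L[0]=2=2 vs D=2 ok
[1] required=max(L[1]=7,C[0]=8)=8 vs D=8 ok
[2] required=max(L[2]=6,C[1]=7)=7 vs D=7 ok
[3] required=max(L[3]=7,C[2]=9)=9 vs D=7 SHORT
[4] required=max(L[4]=9,C[3]=6)=9 vs D=9 ok
[5] required=max(L[5]=8,C[4]=5)=8 vs D=8 ok
[6] required=max(L[6]=6,C[5]=6)=6 vs D=6 ok
[7] required=max(L[7]=8,C[6]=3)=8 vs D=8 ok
[8] required=C[7]=8=8 vs D=8 ok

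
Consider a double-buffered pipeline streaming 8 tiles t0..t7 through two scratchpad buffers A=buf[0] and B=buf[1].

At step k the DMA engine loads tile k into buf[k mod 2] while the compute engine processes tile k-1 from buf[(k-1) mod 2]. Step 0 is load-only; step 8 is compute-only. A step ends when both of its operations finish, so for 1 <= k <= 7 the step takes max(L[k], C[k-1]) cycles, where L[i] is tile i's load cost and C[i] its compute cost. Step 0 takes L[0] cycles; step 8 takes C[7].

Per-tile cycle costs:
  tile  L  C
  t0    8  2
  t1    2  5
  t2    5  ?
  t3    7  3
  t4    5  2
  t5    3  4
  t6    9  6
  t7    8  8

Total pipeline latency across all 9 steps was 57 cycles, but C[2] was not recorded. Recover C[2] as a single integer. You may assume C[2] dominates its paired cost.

C[2] = 9

step 0: dur = L[0]=8 = 8
step 1: dur = max(L[1]=2, C[0]=2) = 2
step 2: dur = max(L[2]=5, C[1]=5) = 5
step 3: dur = max(L[3]=7, C[2]=?) = C[2]  (unknown; binding)
step 4: dur = max(L[4]=5, C[3]=3) = 5
step 5: dur = max(L[5]=3, C[4]=2) = 3
step 6: dur = max(L[6]=9, C[5]=4) = 9
step 7: dur = max(L[7]=8, C[6]=6) = 8
step 8: dur = C[7]=8 = 8
sum of known step durations = 48
dur[3] = total - known = 57 - 48 = 9
C[2] is the binding max in step 3, so C[2] = dur[3] = 9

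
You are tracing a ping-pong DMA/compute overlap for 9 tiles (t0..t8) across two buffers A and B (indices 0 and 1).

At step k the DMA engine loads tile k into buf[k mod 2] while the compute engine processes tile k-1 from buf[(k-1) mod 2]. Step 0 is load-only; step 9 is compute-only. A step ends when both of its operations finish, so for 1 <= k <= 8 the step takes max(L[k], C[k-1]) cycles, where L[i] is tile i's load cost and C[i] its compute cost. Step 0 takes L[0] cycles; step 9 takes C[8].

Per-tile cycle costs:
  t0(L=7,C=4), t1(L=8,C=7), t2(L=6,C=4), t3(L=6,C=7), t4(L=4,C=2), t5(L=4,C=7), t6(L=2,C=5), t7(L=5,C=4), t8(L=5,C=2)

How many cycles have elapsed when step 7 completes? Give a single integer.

k=0 load=t0/7c comp=- wait=7 total=7
k=1 load=t1/8c comp=t0/4c wait=8 total=15
k=2 load=t2/6c comp=t1/7c wait=7 total=22
k=3 load=t3/6c comp=t2/4c wait=6 total=28
k=4 load=t4/4c comp=t3/7c wait=7 total=35
k=5 load=t5/4c comp=t4/2c wait=4 total=39
k=6 load=t6/2c comp=t5/7c wait=7 total=46
k=7 load=t7/5c comp=t6/5c wait=5 total=51
k=8 load=t8/5c comp=t7/4c wait=5 total=56
k=9 load=- comp=t8/2c wait=2 total=58

end_cycle[7] = 51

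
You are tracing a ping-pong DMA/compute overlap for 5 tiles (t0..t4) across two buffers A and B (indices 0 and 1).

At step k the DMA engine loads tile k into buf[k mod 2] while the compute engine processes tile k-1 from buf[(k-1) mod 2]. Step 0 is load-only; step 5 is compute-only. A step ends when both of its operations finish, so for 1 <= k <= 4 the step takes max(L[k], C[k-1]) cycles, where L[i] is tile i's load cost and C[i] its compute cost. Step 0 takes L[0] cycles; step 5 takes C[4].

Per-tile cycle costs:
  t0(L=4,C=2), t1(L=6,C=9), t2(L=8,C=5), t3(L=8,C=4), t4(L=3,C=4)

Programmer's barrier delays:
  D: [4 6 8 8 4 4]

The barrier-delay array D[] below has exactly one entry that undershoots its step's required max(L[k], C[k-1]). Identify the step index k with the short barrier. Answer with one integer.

hazard at step 2

k=0 barrier L[0]=4→4c, D[0]=4 ok
k=1 barrier max(L[1]=6,C[0]=2)→6c, D[1]=6 ok
k=2 barrier max(L[2]=8,C[1]=9)→9c, D[2]=8 SHORT
k=3 barrier max(L[3]=8,C[2]=5)→8c, D[3]=8 ok
k=4 barrier max(L[4]=3,C[3]=4)→4c, D[4]=4 ok
k=5 barrier C[4]=4→4c, D[5]=4 ok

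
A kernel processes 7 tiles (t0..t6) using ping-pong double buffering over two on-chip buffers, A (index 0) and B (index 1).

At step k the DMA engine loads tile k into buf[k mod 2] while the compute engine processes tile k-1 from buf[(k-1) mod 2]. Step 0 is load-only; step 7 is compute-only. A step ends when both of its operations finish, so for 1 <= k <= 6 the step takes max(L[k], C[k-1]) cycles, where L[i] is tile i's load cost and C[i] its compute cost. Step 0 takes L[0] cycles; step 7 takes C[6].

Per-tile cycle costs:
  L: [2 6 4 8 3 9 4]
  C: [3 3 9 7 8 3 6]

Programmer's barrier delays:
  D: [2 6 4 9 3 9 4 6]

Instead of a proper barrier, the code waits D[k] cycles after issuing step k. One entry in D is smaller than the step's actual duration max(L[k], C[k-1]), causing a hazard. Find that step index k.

hazard at step 4

k=0 barrier L[0]=2→2c, D[0]=2 ok
k=1 barrier max(L[1]=6,C[0]=3)→6c, D[1]=6 ok
k=2 barrier max(L[2]=4,C[1]=3)→4c, D[2]=4 ok
k=3 barrier max(L[3]=8,C[2]=9)→9c, D[3]=9 ok
k=4 barrier max(L[4]=3,C[3]=7)→7c, D[4]=3 SHORT
k=5 barrier max(L[5]=9,C[4]=8)→9c, D[5]=9 ok
k=6 barrier max(L[6]=4,C[5]=3)→4c, D[6]=4 ok
k=7 barrier C[6]=6→6c, D[7]=6 ok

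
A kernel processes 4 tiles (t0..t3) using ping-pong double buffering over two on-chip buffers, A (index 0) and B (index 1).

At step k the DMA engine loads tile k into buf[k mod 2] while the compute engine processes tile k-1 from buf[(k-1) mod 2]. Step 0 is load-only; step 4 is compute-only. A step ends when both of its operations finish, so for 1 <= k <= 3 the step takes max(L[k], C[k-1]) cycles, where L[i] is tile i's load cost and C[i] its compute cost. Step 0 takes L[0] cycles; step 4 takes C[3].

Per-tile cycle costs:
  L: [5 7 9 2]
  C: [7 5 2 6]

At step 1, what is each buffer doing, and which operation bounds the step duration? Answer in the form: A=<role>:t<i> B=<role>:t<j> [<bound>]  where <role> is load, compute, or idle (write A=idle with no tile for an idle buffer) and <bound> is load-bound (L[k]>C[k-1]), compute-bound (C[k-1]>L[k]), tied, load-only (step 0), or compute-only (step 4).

[0] DMA t0→A (5c) ∥ CU idle ⇒ 5c, clock 5
[1] DMA t1→B (7c) ∥ CU A:t0 (7c) ⇒ 7c, clock 12
[2] DMA t2→A (9c) ∥ CU B:t1 (5c) ⇒ 9c, clock 21
[3] DMA t3→B (2c) ∥ CU A:t2 (2c) ⇒ 2c, clock 23
[4] DMA idle ∥ CU B:t3 (6c) ⇒ 6c, clock 29

step 1: A=compute:t0 B=load:t1 [tied]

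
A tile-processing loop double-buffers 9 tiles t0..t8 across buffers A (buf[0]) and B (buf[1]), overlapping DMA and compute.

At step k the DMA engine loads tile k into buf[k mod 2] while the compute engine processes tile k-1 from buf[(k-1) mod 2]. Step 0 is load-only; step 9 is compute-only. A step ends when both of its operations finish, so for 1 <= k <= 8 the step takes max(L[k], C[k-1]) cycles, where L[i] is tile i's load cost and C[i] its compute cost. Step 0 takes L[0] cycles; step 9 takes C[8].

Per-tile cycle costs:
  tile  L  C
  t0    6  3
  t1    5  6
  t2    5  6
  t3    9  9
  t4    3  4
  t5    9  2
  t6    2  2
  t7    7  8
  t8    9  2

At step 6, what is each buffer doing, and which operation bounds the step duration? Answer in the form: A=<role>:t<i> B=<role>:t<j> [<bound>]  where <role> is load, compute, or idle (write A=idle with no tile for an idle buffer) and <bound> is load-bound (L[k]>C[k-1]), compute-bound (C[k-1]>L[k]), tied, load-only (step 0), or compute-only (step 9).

[0] DMA t0→A (6c) ∥ CU idle ⇒ 6c, clock 6
[1] DMA t1→B (5c) ∥ CU A:t0 (3c) ⇒ 5c, clock 11
[2] DMA t2→A (5c) ∥ CU B:t1 (6c) ⇒ 6c, clock 17
[3] DMA t3→B (9c) ∥ CU A:t2 (6c) ⇒ 9c, clock 26
[4] DMA t4→A (3c) ∥ CU B:t3 (9c) ⇒ 9c, clock 35
[5] DMA t5→B (9c) ∥ CU A:t4 (4c) ⇒ 9c, clock 44
[6] DMA t6→A (2c) ∥ CU B:t5 (2c) ⇒ 2c, clock 46
[7] DMA t7→B (7c) ∥ CU A:t6 (2c) ⇒ 7c, clock 53
[8] DMA t8→A (9c) ∥ CU B:t7 (8c) ⇒ 9c, clock 62
[9] DMA idle ∥ CU A:t8 (2c) ⇒ 2c, clock 64

step 6: A=load:t6 B=compute:t5 [tied]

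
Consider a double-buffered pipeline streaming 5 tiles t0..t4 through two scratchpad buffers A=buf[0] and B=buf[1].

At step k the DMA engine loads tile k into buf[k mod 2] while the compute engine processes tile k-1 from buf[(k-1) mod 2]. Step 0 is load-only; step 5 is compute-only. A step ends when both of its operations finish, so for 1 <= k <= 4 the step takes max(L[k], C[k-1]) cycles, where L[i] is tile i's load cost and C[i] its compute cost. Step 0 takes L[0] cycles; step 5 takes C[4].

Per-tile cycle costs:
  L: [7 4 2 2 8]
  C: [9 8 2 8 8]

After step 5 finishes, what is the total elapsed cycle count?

end_cycle[5] = 42

step 0: L[0]=7 → dur=7, Σ=7 | A=load:t0 B=idle [load-only]
step 1: L[1]=4 C[0]=9 → dur=9, Σ=16 | A=compute:t0 B=load:t1 [compute-bound]
step 2: L[2]=2 C[1]=8 → dur=8, Σ=24 | A=load:t2 B=compute:t1 [compute-bound]
step 3: L[3]=2 C[2]=2 → dur=2, Σ=26 | A=compute:t2 B=load:t3 [tied]
step 4: L[4]=8 C[3]=8 → dur=8, Σ=34 | A=load:t4 B=compute:t3 [tied]
step 5: C[4]=8 → dur=8, Σ=42 | A=compute:t4 B=idle [compute-only]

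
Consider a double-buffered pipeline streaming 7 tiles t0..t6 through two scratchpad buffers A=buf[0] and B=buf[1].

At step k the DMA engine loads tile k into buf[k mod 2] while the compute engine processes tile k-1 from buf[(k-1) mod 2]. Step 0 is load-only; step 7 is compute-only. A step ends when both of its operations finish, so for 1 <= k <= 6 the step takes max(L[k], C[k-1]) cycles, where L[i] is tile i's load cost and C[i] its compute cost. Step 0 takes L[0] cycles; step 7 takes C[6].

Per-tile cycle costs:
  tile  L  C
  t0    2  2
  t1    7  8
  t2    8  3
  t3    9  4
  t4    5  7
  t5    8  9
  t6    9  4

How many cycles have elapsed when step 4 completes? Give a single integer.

  0. 2=2c; end=2; A:t0 B:-
  1. max(7,2)=7c; end=9; A:t0 B:t1
  2. max(8,8)=8c; end=17; A:t2 B:t1
  3. max(9,3)=9c; end=26; A:t2 B:t3
  4. max(5,4)=5c; end=31; A:t4 B:t3
  5. max(8,7)=8c; end=39; A:t4 B:t5
  6. max(9,9)=9c; end=48; A:t6 B:t5
  7. 4=4c; end=52; A:t6 B:t5

end_cycle[4] = 31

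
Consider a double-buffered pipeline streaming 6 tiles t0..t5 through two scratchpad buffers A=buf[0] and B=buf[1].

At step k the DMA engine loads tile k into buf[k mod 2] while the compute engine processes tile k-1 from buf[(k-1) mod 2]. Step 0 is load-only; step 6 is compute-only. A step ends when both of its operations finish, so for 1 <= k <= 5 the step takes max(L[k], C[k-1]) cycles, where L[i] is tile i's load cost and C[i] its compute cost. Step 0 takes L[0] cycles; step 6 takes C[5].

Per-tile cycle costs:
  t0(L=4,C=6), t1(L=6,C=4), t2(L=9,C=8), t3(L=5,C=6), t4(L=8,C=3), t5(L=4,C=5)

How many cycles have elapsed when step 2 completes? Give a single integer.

step 0: L[0]=4 → dur=4, Σ=4 | A=load:t0 B=idle [load-only]
step 1: L[1]=6 C[0]=6 → dur=6, Σ=10 | A=compute:t0 B=load:t1 [tied]
step 2: L[2]=9 C[1]=4 → dur=9, Σ=19 | A=load:t2 B=compute:t1 [load-bound]
step 3: L[3]=5 C[2]=8 → dur=8, Σ=27 | A=compute:t2 B=load:t3 [compute-bound]
step 4: L[4]=8 C[3]=6 → dur=8, Σ=35 | A=load:t4 B=compute:t3 [load-bound]
step 5: L[5]=4 C[4]=3 → dur=4, Σ=39 | A=compute:t4 B=load:t5 [load-bound]
step 6: C[5]=5 → dur=5, Σ=44 | A=idle B=compute:t5 [compute-only]

end_cycle[2] = 19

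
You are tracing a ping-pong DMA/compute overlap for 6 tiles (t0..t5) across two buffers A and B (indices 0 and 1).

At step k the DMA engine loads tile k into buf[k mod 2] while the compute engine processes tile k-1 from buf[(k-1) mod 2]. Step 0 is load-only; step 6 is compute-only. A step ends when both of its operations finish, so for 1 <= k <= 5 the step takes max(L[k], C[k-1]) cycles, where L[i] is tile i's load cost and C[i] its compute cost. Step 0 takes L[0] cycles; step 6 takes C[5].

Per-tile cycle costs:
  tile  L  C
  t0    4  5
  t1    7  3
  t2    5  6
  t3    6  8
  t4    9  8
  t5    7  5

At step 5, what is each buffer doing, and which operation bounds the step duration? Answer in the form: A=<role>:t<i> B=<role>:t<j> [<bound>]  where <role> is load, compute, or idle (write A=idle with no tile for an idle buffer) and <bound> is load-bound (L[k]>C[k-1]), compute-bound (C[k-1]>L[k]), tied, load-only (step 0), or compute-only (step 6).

k=0 load=t0/4c comp=- wait=4 total=4
k=1 load=t1/7c comp=t0/5c wait=7 total=11
k=2 load=t2/5c comp=t1/3c wait=5 total=16
k=3 load=t3/6c comp=t2/6c wait=6 total=22
k=4 load=t4/9c comp=t3/8c wait=9 total=31
k=5 load=t5/7c comp=t4/8c wait=8 total=39
k=6 load=- comp=t5/5c wait=5 total=44

step 5: A=compute:t4 B=load:t5 [compute-bound]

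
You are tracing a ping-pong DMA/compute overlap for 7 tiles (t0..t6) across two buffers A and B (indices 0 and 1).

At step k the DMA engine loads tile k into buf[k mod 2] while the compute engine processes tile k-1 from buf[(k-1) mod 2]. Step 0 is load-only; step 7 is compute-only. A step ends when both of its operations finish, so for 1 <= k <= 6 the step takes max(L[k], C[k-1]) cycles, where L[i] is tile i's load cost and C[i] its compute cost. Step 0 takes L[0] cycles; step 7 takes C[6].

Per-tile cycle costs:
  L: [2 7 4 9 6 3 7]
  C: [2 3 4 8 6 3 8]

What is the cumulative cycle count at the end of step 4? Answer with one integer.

  0. 2=2c; end=2; A:t0 B:-
  1. max(7,2)=7c; end=9; A:t0 B:t1
  2. max(4,3)=4c; end=13; A:t2 B:t1
  3. max(9,4)=9c; end=22; A:t2 B:t3
  4. max(6,8)=8c; end=30; A:t4 B:t3
  5. max(3,6)=6c; end=36; A:t4 B:t5
  6. max(7,3)=7c; end=43; A:t6 B:t5
  7. 8=8c; end=51; A:t6 B:t5

end_cycle[4] = 30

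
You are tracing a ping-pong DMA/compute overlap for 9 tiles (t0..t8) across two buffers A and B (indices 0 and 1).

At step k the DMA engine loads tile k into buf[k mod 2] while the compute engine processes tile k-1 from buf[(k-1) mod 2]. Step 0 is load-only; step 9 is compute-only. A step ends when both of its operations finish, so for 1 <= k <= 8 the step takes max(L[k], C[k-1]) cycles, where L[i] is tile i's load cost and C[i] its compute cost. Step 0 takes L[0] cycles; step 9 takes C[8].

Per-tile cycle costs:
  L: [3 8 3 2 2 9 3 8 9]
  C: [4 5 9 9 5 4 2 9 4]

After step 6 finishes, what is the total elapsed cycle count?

end_cycle[6] = 47

k=0 load=t0/3c comp=- wait=3 total=3
k=1 load=t1/8c comp=t0/4c wait=8 total=11
k=2 load=t2/3c comp=t1/5c wait=5 total=16
k=3 load=t3/2c comp=t2/9c wait=9 total=25
k=4 load=t4/2c comp=t3/9c wait=9 total=34
k=5 load=t5/9c comp=t4/5c wait=9 total=43
k=6 load=t6/3c comp=t5/4c wait=4 total=47
k=7 load=t7/8c comp=t6/2c wait=8 total=55
k=8 load=t8/9c comp=t7/9c wait=9 total=64
k=9 load=- comp=t8/4c wait=4 total=68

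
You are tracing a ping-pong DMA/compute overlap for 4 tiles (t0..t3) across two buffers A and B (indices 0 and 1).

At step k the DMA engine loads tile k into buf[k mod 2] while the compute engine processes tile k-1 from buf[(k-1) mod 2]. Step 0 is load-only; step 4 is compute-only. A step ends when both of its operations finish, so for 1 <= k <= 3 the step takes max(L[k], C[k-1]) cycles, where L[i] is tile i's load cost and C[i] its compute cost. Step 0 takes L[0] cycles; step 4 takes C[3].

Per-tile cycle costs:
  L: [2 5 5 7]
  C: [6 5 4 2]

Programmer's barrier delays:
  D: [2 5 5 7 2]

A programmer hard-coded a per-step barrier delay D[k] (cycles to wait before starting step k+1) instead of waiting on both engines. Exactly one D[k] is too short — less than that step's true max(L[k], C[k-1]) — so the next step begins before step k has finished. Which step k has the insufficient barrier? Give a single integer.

hazard at step 1

step 0: need L[0]=2 = 2; D[0]=2 ok
step 1: need max(L[1]=5,C[0]=6) = 6; D[1]=5 SHORT
step 2: need max(L[2]=5,C[1]=5) = 5; D[2]=5 ok
step 3: need max(L[3]=7,C[2]=4) = 7; D[3]=7 ok
step 4: need C[3]=2 = 2; D[4]=2 ok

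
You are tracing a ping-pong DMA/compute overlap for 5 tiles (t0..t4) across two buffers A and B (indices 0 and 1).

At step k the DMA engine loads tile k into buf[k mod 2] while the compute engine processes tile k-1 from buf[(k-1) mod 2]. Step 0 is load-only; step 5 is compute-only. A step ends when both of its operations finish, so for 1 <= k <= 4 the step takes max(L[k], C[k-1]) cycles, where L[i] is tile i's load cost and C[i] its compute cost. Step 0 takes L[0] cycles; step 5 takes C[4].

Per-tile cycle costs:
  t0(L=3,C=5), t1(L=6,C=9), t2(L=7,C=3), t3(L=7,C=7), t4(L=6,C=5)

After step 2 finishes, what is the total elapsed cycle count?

  0. 3=3c; end=3; A:t0 B:-
  1. max(6,5)=6c; end=9; A:t0 B:t1
  2. max(7,9)=9c; end=18; A:t2 B:t1
  3. max(7,3)=7c; end=25; A:t2 B:t3
  4. max(6,7)=7c; end=32; A:t4 B:t3
  5. 5=5c; end=37; A:t4 B:t3

end_cycle[2] = 18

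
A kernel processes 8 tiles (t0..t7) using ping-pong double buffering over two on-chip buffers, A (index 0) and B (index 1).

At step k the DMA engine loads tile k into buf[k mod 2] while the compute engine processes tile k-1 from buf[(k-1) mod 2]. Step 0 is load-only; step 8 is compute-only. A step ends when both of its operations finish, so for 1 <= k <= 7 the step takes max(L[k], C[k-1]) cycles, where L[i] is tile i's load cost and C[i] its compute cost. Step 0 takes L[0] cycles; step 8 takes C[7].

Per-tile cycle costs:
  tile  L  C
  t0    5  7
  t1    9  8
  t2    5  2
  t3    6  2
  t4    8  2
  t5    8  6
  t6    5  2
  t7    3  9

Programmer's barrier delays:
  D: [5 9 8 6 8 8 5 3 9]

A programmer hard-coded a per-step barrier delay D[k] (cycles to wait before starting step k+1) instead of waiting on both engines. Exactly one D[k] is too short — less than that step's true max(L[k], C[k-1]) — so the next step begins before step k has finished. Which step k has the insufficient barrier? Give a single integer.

step 0: need L[0]=5 = 5; D[0]=5 ok
step 1: need max(L[1]=9,C[0]=7) = 9; D[1]=9 ok
step 2: need max(L[2]=5,C[1]=8) = 8; D[2]=8 ok
step 3: need max(L[3]=6,C[2]=2) = 6; D[3]=6 ok
step 4: need max(L[4]=8,C[3]=2) = 8; D[4]=8 ok
step 5: need max(L[5]=8,C[4]=2) = 8; D[5]=8 ok
step 6: need max(L[6]=5,C[5]=6) = 6; D[6]=5 SHORT
step 7: need max(L[7]=3,C[6]=2) = 3; D[7]=3 ok
step 8: need C[7]=9 = 9; D[8]=9 ok

hazard at step 6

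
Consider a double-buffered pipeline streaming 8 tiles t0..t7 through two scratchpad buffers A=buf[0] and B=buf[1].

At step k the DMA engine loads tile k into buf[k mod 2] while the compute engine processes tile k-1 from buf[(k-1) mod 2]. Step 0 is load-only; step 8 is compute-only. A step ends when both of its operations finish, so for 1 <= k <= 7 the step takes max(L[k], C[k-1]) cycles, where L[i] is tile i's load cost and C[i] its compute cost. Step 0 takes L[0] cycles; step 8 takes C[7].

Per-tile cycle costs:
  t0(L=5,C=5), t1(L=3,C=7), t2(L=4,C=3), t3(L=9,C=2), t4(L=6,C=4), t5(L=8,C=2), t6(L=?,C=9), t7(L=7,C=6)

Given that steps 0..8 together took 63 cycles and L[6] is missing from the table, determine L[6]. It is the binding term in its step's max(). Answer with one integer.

step 0 | dur = L[0]=5 = 5
step 1 | dur = max(L[1]=3, C[0]=5) = 5
step 2 | dur = max(L[2]=4, C[1]=7) = 7
step 3 | dur = max(L[3]=9, C[2]=3) = 9
step 4 | dur = max(L[4]=6, C[3]=2) = 6
step 5 | dur = max(L[5]=8, C[4]=4) = 8
step 6 | dur = max(L[6]=?, C[5]=2) = L[6]  (unknown; binding)
step 7 | dur = max(L[7]=7, C[6]=9) = 9
step 8 | dur = C[7]=6 = 6
sum of known step durations = 55
dur[6] = total - known = 63 - 55 = 8
L[6] is the binding max in step 6, so L[6] = dur[6] = 8

L[6] = 8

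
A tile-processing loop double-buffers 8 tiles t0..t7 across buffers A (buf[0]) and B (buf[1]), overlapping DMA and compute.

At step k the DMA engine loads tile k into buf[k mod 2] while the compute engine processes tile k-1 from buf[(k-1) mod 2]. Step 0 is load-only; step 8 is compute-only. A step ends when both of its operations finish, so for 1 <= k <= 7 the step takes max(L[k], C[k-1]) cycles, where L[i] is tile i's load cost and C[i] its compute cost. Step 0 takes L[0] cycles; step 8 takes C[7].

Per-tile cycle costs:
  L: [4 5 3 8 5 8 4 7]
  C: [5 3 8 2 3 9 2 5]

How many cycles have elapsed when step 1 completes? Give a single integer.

k=0 load=t0/4c comp=- wait=4 total=4
k=1 load=t1/5c comp=t0/5c wait=5 total=9
k=2 load=t2/3c comp=t1/3c wait=3 total=12
k=3 load=t3/8c comp=t2/8c wait=8 total=20
k=4 load=t4/5c comp=t3/2c wait=5 total=25
k=5 load=t5/8c comp=t4/3c wait=8 total=33
k=6 load=t6/4c comp=t5/9c wait=9 total=42
k=7 load=t7/7c comp=t6/2c wait=7 total=49
k=8 load=- comp=t7/5c wait=5 total=54

end_cycle[1] = 9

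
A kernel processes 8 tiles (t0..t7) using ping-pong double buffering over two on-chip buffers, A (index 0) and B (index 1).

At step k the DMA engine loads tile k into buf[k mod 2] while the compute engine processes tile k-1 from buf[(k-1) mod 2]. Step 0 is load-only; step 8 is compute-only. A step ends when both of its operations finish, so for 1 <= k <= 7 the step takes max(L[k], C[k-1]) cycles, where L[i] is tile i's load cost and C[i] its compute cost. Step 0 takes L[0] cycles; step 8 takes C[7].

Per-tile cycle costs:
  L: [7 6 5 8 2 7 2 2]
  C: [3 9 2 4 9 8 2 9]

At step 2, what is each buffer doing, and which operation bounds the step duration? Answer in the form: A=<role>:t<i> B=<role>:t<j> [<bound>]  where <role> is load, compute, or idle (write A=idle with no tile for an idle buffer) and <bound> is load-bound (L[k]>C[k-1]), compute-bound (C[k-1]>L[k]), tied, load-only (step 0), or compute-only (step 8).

  0. 7=7c; end=7; A:t0 B:-
  1. max(6,3)=6c; end=13; A:t0 B:t1
  2. max(5,9)=9c; end=22; A:t2 B:t1
  3. max(8,2)=8c; end=30; A:t2 B:t3
  4. max(2,4)=4c; end=34; A:t4 B:t3
  5. max(7,9)=9c; end=43; A:t4 B:t5
  6. max(2,8)=8c; end=51; A:t6 B:t5
  7. max(2,2)=2c; end=53; A:t6 B:t7
  8. 9=9c; end=62; A:t6 B:t7

step 2: A=load:t2 B=compute:t1 [compute-bound]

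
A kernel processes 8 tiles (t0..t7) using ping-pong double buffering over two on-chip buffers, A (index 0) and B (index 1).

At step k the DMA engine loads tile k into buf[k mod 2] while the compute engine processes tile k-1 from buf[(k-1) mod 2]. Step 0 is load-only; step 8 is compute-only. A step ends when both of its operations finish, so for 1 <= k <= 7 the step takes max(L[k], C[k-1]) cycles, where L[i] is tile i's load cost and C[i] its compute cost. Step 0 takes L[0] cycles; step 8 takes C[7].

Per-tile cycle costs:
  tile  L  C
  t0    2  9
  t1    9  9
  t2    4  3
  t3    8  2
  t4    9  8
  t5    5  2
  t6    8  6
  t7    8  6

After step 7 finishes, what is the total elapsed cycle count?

k=0 load=t0/2c comp=- wait=2 total=2
k=1 load=t1/9c comp=t0/9c wait=9 total=11
k=2 load=t2/4c comp=t1/9c wait=9 total=20
k=3 load=t3/8c comp=t2/3c wait=8 total=28
k=4 load=t4/9c comp=t3/2c wait=9 total=37
k=5 load=t5/5c comp=t4/8c wait=8 total=45
k=6 load=t6/8c comp=t5/2c wait=8 total=53
k=7 load=t7/8c comp=t6/6c wait=8 total=61
k=8 load=- comp=t7/6c wait=6 total=67

end_cycle[7] = 61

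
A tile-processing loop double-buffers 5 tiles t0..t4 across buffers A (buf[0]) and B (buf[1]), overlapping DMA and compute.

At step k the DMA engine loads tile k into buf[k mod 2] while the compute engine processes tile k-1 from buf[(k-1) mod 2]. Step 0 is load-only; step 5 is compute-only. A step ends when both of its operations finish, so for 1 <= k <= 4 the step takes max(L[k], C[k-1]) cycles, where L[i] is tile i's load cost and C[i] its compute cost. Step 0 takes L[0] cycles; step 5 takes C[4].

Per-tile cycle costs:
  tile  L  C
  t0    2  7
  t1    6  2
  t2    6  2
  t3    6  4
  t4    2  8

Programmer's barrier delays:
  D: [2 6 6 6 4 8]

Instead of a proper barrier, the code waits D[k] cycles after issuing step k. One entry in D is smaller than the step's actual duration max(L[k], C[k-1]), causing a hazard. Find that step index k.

hazard at step 1

k=0 barrier L[0]=2→2c, D[0]=2 ok
k=1 barrier max(L[1]=6,C[0]=7)→7c, D[1]=6 SHORT
k=2 barrier max(L[2]=6,C[1]=2)→6c, D[2]=6 ok
k=3 barrier max(L[3]=6,C[2]=2)→6c, D[3]=6 ok
k=4 barrier max(L[4]=2,C[3]=4)→4c, D[4]=4 ok
k=5 barrier C[4]=8→8c, D[5]=8 ok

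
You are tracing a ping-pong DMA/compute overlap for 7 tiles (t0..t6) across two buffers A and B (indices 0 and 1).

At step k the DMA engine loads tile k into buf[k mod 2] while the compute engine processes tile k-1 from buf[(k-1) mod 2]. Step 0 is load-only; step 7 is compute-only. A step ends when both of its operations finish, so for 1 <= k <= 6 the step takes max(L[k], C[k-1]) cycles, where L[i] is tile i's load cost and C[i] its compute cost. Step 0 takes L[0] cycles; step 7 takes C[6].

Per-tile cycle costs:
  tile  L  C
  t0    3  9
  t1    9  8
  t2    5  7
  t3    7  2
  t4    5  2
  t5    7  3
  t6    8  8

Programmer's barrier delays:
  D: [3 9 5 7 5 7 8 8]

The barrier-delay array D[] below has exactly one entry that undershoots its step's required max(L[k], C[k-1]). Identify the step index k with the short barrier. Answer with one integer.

hazard at step 2

[0] required=L[0]=3=3 vs D=3 ok
[1] required=max(L[1]=9,C[0]=9)=9 vs D=9 ok
[2] required=max(L[2]=5,C[1]=8)=8 vs D=5 SHORT
[3] required=max(L[3]=7,C[2]=7)=7 vs D=7 ok
[4] required=max(L[4]=5,C[3]=2)=5 vs D=5 ok
[5] required=max(L[5]=7,C[4]=2)=7 vs D=7 ok
[6] required=max(L[6]=8,C[5]=3)=8 vs D=8 ok
[7] required=C[6]=8=8 vs D=8 ok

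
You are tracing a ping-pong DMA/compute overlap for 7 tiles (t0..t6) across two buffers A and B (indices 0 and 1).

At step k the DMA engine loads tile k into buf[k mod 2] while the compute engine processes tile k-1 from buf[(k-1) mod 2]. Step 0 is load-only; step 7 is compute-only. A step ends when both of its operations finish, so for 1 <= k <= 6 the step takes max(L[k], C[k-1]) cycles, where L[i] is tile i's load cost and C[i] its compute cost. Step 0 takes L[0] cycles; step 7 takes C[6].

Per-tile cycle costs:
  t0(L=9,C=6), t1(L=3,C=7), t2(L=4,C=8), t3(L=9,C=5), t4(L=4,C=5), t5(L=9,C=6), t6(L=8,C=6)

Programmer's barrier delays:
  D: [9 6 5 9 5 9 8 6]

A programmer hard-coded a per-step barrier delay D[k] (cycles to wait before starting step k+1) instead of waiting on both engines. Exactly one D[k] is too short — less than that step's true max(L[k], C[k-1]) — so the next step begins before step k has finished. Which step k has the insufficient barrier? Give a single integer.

hazard at step 2

k=0 barrier L[0]=9→9c, D[0]=9 ok
k=1 barrier max(L[1]=3,C[0]=6)→6c, D[1]=6 ok
k=2 barrier max(L[2]=4,C[1]=7)→7c, D[2]=5 SHORT
k=3 barrier max(L[3]=9,C[2]=8)→9c, D[3]=9 ok
k=4 barrier max(L[4]=4,C[3]=5)→5c, D[4]=5 ok
k=5 barrier max(L[5]=9,C[4]=5)→9c, D[5]=9 ok
k=6 barrier max(L[6]=8,C[5]=6)→8c, D[6]=8 ok
k=7 barrier C[6]=6→6c, D[7]=6 ok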